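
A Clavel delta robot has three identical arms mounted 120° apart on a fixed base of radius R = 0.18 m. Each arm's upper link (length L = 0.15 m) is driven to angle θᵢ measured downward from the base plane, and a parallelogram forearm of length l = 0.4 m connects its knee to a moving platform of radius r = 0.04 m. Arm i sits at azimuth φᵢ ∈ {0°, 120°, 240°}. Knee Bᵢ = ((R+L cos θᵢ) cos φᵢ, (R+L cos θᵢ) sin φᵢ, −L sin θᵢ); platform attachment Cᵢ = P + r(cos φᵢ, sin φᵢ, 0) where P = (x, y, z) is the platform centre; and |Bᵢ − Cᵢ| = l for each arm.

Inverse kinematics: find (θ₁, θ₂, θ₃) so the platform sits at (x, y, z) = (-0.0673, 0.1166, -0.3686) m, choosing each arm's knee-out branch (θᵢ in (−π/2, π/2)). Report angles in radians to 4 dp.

rotate P by −φ1: (-0.0673, 0.1166, -0.3686)
  A cos θ + B sin θ = C:  0.2073·cos θ + -0.3686·sin θ = -0.1831
  γ=atan2(-0.3686,0.2073)=-1.0585;  ψ=arccos(-0.4330)=2.0186;  θ1=γ+ψ≈0.9601
rotate P by −φ2: (0.1346, 0.0000, -0.3686)
  A cos θ + B sin θ = C:  0.0054·cos θ + -0.3686·sin θ = 0.0054
  γ=atan2(-0.3686,0.0054)=-1.5562;  ψ=arccos(0.0145)=1.5563;  θ2=γ+ψ≈0.0001
φ3=240.0° → target in arm frame (-0.0673, -0.1166)
  A=0.2073, B=-0.3686, C=(l²−L²−A²−y'²−z²)/(2L)=-0.1831
  θ3 = atan2(B,A) + arccos(C/0.4229) = 0.9603

θ₁ = 0.9601, θ₂ = 0.0001, θ₃ = 0.9603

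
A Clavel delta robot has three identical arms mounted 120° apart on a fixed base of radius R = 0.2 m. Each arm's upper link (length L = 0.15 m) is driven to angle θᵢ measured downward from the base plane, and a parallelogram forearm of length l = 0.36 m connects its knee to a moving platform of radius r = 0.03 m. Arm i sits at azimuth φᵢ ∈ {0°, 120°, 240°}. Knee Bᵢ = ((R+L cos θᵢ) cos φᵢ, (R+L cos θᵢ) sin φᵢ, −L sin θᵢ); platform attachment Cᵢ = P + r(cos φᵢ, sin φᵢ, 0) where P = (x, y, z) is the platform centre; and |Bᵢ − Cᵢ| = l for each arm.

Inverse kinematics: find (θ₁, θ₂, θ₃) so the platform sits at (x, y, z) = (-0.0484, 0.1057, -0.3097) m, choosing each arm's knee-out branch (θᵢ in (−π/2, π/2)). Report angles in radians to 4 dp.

θ₁ = 1.0470, θ₂ = 0.0872, θ₃ = 1.1346

arm 1 (φ=0.0°): x'=-0.0484, y'=0.1057
  A cos θ + B sin θ = C:  0.2184·cos θ + -0.3097·sin θ = -0.1590
  γ=atan2(-0.3097,0.2184)=-0.9566;  ψ=arccos(-0.4194)=2.0036;  θ1=γ+ψ≈1.0470
rotate P by −φ2: (0.1157, -0.0109, -0.3097)
  A=0.0543, B=-0.3097, C=(l²−L²−A²−y'²−z²)/(2L)=0.0271
  √(A²+B²)=0.3144;  θ2 = -1.3974+1.4846 ≈ 0.0872
arm 3 (φ=240.0°): x'=-0.0673, y'=-0.0948
  e−x'=0.2373;  (l²−L²−(e−x')²−y'²−z²)/2L = -0.1804
  √(A²+B²)=0.3902;  θ3 = -0.9169+2.0515 ≈ 1.1346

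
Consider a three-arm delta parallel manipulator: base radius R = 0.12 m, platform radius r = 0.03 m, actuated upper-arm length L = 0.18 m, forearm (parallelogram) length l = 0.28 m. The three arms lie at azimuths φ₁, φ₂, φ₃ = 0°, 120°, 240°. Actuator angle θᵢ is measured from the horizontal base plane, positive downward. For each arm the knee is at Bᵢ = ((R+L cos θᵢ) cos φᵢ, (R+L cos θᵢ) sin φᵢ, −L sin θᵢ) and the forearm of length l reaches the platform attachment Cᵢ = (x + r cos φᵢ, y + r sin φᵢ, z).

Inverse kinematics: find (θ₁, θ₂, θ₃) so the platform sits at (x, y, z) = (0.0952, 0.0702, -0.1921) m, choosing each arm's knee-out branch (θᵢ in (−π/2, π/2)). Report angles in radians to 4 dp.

rotate P by −φ1: (0.0952, 0.0702, -0.1921)
  e−x'=-0.0052;  (l²−L²−(e−x')²−y'²−z²)/2L = 0.0115
  √(A²+B²)=0.1922;  θ1 = -1.5979+1.5109 ≈ -0.0870
rotate P by −φ2: (0.0132, -0.1175, -0.1921)
  A cos θ + B sin θ = C:  0.0768·cos θ + -0.1921·sin θ = -0.0295
  √(A²+B²)=0.2069;  θ2 = -1.1904+1.7139 ≈ 0.5234
rotate P by −φ3: (-0.1084, 0.0473, -0.1921)
  e−x'=0.1984;  (l²−L²−(e−x')²−y'²−z²)/2L = -0.0903
  √(A²+B²)=0.2762;  θ3 = -0.7693+1.9039 ≈ 1.1346

θ₁ = -0.0870, θ₂ = 0.5234, θ₃ = 1.1346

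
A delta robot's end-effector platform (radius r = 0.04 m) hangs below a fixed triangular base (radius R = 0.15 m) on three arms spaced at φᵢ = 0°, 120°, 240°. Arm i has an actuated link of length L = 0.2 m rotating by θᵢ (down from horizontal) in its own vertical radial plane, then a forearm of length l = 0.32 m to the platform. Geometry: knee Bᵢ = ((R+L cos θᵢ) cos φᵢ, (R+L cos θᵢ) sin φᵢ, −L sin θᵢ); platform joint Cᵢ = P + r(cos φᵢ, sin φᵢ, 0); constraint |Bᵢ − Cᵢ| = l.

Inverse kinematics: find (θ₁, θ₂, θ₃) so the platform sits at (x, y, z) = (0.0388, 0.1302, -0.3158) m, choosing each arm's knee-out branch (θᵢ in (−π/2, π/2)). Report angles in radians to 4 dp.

φ1=0.0° → target in arm frame (0.0388, 0.1302)
  A=0.0712, B=-0.3158, C=(l²−L²−A²−y'²−z²)/(2L)=-0.1484
  θ1 = atan2(B,A) + arccos(C/0.3237) = 0.6979
φ2=120.0° → target in arm frame (0.0934, -0.0987)
  A=0.0166, B=-0.3158, C=(l²−L²−A²−y'²−z²)/(2L)=-0.1184
  θ2 = atan2(B,A) + arccos(C/0.3162) = 0.4363
φ3=240.0° → target in arm frame (-0.1322, -0.0315)
  e−x'=0.2422;  (l²−L²−(e−x')²−y'²−z²)/2L = -0.2424
  √(A²+B²)=0.3980;  θ3 = -0.9166+2.2257 ≈ 1.3091

θ₁ = 0.6979, θ₂ = 0.4363, θ₃ = 1.3091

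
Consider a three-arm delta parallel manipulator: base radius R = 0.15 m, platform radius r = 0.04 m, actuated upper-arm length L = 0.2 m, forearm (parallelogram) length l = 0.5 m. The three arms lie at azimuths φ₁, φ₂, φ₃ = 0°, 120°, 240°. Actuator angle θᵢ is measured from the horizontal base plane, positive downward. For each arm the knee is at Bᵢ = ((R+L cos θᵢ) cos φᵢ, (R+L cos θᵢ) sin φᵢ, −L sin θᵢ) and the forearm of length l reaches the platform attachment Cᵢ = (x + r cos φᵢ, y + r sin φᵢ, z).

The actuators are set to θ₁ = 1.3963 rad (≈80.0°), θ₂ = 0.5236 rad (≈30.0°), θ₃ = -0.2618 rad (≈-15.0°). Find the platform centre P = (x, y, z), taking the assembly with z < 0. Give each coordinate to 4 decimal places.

arm 1 at φ=0.0°: (R−r)+L cos θ1 = 0.1447;  O1 = (0.1447, 0.0000, -0.1970)
arm 2 at φ=120.0°: (R−r)+L cos θ2 = 0.2832;  O2 = (-0.1416, 0.2453, -0.1000)
O3 = (0.3032·cos240.0°, 0.3032·sin240.0°, 0.0518) = (-0.1516, -0.2626, 0.0518)
subtract pairs → two planes through P
[-0.5726 0.4905 0.1939]·P = 0.0305;  [-0.5926 -0.5251 0.4975]·P = 0.0349
Cramer: x(z) = -0.0560+0.5848z;  y(z) = -0.0032+0.2873z
sphere 1 gives Az²+Bz+C=0 with A=1.4245, B=0.1574, C=-0.1709;  B²−4AC=0.9987;  roots -0.4060, 0.2955;  negative root z = -0.4060
x = -0.2934, y = -0.1199

(-0.2934, -0.1199, -0.4060)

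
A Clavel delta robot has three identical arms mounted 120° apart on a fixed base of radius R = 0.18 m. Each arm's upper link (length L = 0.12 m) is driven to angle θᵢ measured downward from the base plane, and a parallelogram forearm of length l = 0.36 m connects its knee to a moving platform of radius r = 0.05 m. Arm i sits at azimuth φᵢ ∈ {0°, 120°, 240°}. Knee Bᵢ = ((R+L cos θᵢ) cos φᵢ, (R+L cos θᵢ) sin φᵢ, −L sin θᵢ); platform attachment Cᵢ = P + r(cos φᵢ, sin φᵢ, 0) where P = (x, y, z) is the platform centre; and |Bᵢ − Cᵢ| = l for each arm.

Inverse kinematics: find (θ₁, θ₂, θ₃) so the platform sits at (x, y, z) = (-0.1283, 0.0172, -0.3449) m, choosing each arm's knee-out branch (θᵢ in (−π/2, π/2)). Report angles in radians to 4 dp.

θ₁ = 1.3965, θ₂ = 0.3496, θ₃ = 0.5236

rotate P by −φ1: (-0.1283, 0.0172, -0.3449)
  A=0.2583, B=-0.3449, C=(l²−L²−A²−y'²−z²)/(2L)=-0.2949
  γ=atan2(-0.3449,0.2583)=-0.9280;  ψ=arccos(-0.6843)=2.3245;  θ1=γ+ψ≈1.3965
rotate P by −φ2: (0.0790, 0.1025, -0.3449)
  A cos θ + B sin θ = C:  0.0510·cos θ + -0.3449·sin θ = -0.0703
  √(A²+B²)=0.3486;  θ2 = -1.4241+1.7737 ≈ 0.3496
φ3=240.0° → target in arm frame (0.0493, -0.1197)
  e−x'=0.0807;  (l²−L²−(e−x')²−y'²−z²)/2L = -0.1025
  θ3 = atan2(B,A) + arccos(C/0.3542) = 0.5236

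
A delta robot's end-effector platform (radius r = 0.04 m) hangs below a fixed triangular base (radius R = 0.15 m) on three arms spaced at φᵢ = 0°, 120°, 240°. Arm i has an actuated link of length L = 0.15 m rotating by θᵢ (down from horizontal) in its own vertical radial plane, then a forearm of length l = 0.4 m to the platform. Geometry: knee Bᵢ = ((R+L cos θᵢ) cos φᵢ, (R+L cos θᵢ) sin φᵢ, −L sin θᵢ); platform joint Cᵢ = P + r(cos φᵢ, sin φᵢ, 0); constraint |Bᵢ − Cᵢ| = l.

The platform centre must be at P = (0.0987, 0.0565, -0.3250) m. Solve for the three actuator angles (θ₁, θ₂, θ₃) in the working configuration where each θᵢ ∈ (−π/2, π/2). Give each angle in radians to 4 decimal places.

θ₁ = -0.2623, θ₂ = 0.2619, θ₃ = 0.6979

rotate P by −φ1: (0.0987, 0.0565, -0.3250)
  A=0.0113, B=-0.3250, C=(l²−L²−A²−y'²−z²)/(2L)=0.0952
  θ1 = atan2(B,A) + arccos(C/0.3252) = -0.2623
arm 2 (φ=120.0°): x'=-0.0004, y'=-0.1137
  e−x'=0.1104;  (l²−L²−(e−x')²−y'²−z²)/2L = 0.0225
  √(A²+B²)=0.3432;  θ2 = -1.2433+1.5052 ≈ 0.2619
φ3=240.0° → target in arm frame (-0.0983, 0.0572)
  A cos θ + B sin θ = C:  0.2083·cos θ + -0.3250·sin θ = -0.0493
  √(A²+B²)=0.3860;  θ3 = -1.0009+1.6988 ≈ 0.6979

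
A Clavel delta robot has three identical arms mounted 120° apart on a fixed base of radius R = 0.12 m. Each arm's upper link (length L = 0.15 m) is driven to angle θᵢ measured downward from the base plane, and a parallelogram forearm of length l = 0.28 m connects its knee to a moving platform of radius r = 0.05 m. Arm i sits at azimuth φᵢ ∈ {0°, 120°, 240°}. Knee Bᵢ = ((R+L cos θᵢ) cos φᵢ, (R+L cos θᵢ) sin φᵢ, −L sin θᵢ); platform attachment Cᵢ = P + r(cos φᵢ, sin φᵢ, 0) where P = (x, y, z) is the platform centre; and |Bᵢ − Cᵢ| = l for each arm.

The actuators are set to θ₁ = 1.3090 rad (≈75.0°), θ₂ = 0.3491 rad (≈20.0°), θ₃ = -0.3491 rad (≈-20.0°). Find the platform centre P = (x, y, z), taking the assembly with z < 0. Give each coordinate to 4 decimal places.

(-0.1622, -0.0535, -0.1906)

S1 = (0.1088·cos0.0°, 0.1088·sin0.0°, -0.1449) = (0.1088, 0.0000, -0.1449)
arm 2 at φ=120.0°: ρ2 = 0.2110;  S2 = (-0.1055, 0.1827, -0.0513)
φ3=240.0°: virtual centre (-0.1055, -0.1827, 0.0513), radius l
|S₂|²−|S₁|² = 0.0143;  |S₃|²−|S₁|² = 0.0143
[-0.4286 0.3654 0.1872]·P = 0.0143;  [-0.4286 -0.3654 0.3924]·P = 0.0143
Cramer: x(z) = -0.0334+0.6761z;  y(z) = 0.0000+0.2808z
quadratic in z: (1.5360)z²+(0.0975)z+(-0.0372)=0, √Δ=0.4879 → z ∈ {-0.1906, 0.1271}; z = -0.1906 (taking z<0)
x = -0.1622, y = -0.0535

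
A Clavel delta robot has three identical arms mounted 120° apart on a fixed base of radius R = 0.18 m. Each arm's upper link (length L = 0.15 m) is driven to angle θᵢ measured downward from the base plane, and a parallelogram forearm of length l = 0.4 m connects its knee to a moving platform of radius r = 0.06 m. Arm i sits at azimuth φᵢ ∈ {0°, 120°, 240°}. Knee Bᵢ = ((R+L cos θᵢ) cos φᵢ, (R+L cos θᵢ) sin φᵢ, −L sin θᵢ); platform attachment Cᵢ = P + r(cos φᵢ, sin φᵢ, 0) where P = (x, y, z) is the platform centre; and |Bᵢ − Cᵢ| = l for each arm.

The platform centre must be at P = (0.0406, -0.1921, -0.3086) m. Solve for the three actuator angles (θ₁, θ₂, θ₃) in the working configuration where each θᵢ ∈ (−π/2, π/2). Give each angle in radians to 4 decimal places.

rotate P by −φ1: (0.0406, -0.1921, -0.3086)
  A cos θ + B sin θ = C:  0.0794·cos θ + -0.3086·sin θ = -0.0031
  γ=atan2(-0.3086,0.0794)=-1.3190;  ψ=arccos(-0.0098)=1.5806;  θ1=γ+ψ≈0.2617
φ2=120.0° → target in arm frame (-0.1867, 0.0609)
  A=0.3067, B=-0.3086, C=(l²−L²−A²−y'²−z²)/(2L)=-0.1849
  θ2 = atan2(B,A) + arccos(C/0.4351) = 1.2213
arm 3 (φ=240.0°): x'=0.1461, y'=0.1312
  A cos θ + B sin θ = C:  -0.0261·cos θ + -0.3086·sin θ = 0.0812
  γ=atan2(-0.3086,-0.0261)=-1.6551;  ψ=arccos(0.2623)=1.3054;  θ3=γ+ψ≈-0.3497

θ₁ = 0.2617, θ₂ = 1.2213, θ₃ = -0.3497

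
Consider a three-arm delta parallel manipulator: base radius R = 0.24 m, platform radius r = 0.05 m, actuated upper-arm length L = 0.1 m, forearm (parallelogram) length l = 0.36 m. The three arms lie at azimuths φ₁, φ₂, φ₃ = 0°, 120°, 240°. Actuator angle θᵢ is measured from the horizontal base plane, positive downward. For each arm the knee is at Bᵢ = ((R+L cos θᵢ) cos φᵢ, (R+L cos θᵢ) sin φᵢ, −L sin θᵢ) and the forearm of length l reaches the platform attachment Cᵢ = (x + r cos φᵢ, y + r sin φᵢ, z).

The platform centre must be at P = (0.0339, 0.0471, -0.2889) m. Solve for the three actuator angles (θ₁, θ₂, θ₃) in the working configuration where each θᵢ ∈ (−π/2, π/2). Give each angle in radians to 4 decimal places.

arm 1 (φ=0.0°): x'=0.0339, y'=0.0471
  A=0.1561, B=-0.2889, C=(l²−L²−A²−y'²−z²)/(2L)=0.0478
  θ1 = atan2(B,A) + arccos(C/0.3284) = 0.3494
rotate P by −φ2: (0.0238, -0.0529, -0.2889)
  A=0.1662, B=-0.2889, C=(l²−L²−A²−y'²−z²)/(2L)=0.0286
  θ2 = atan2(B,A) + arccos(C/0.3333) = 0.4359
rotate P by −φ3: (-0.0577, 0.0058, -0.2889)
  A cos θ + B sin θ = C:  0.2477·cos θ + -0.2889·sin θ = -0.1264
  θ3 = atan2(B,A) + arccos(C/0.3806) = 1.0473

θ₁ = 0.3494, θ₂ = 0.4359, θ₃ = 1.0473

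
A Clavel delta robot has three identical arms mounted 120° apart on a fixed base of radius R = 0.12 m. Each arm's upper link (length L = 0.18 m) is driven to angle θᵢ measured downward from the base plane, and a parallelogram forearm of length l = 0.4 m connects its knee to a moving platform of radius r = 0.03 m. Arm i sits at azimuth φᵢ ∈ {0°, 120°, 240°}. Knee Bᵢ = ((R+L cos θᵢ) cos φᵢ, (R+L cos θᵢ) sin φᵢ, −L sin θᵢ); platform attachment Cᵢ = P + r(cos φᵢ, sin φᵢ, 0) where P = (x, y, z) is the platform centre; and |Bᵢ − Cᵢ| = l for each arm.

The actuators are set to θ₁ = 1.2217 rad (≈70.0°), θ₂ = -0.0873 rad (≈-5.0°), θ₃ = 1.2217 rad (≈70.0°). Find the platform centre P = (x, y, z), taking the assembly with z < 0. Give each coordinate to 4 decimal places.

(-0.1179, 0.2042, -0.3829)

arm 1 at φ=0.0°: ρ1 = 0.1516;  O1 = (0.1516, 0.0000, -0.1691)
O2 = (0.2693·cos120.0°, 0.2693·sin120.0°, 0.0157) = (-0.1347, 0.2332, 0.0157)
φ3=240.0°: virtual centre (-0.0758, -0.1313, -0.1691), radius l
eliminate P² terms by subtracting sphere 1 from 2 and 3
linear system: -0.5725x+0.4665y = 0.0212−0.3697z; -0.4547x+-0.2625y = 0.0000−0.0000z
det = 0.3624;  x = -0.0154+0.2678z,  y = 0.0266+-0.4638z
quadratic in z: (1.2869)z²+(0.2242)z+(-0.1028)=0, √Δ=0.7613 → z ∈ {-0.3829, 0.2087}; z = -0.3829 (taking z<0)
x = -0.1179, y = 0.2042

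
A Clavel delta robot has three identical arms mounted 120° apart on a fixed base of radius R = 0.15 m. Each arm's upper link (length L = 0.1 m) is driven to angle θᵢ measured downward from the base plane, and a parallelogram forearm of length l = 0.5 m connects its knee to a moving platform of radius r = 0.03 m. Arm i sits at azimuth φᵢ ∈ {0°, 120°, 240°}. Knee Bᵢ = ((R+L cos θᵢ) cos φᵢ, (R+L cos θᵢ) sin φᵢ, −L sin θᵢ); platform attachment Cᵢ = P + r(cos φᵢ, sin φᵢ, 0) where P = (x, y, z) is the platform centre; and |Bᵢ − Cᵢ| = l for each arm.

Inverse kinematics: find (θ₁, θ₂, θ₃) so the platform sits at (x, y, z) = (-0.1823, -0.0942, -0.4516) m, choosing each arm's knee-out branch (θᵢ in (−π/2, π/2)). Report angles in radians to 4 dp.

θ₁ = 1.2218, θ₂ = 0.4363, θ₃ = -0.3493

arm 1 (φ=0.0°): x'=-0.1823, y'=-0.0942
  A=0.3023, B=-0.4516, C=(l²−L²−A²−y'²−z²)/(2L)=-0.3210
  θ1 = atan2(B,A) + arccos(C/0.5434) = 1.2218
φ2=120.0° → target in arm frame (0.0096, 0.2050)
  A=0.1104, B=-0.4516, C=(l²−L²−A²−y'²−z²)/(2L)=-0.0908
  θ2 = atan2(B,A) + arccos(C/0.4649) = 0.4363
φ3=240.0° → target in arm frame (0.1727, -0.1108)
  A cos θ + B sin θ = C:  -0.0527·cos θ + -0.4516·sin θ = 0.1050
  √(A²+B²)=0.4547;  θ3 = -1.6870+1.3377 ≈ -0.3493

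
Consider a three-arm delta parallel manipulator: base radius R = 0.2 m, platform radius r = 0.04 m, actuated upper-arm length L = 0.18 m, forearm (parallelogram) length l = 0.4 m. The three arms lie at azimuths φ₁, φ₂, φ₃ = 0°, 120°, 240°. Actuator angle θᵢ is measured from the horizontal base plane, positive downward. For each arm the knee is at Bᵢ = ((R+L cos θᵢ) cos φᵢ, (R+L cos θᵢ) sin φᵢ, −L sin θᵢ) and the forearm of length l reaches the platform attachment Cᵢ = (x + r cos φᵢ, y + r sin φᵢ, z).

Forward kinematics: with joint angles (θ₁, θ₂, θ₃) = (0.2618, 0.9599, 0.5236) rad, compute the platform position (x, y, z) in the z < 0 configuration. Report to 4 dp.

(0.0689, -0.0594, -0.3403)

arm 1 at φ=0.0°: e+L cos θ1 = 0.3339;  centre 1 = (0.3339, 0.0000, -0.0466)
φ2=120.0°: virtual centre (-0.1316, 0.2280, -0.1474), radius l
centre 3 = (0.3159·cos240.0°, 0.3159·sin240.0°, -0.0900) = (-0.1579, -0.2736, -0.0900)
eliminate P² terms by subtracting sphere 1 from 2 and 3
plane₁₂: -0.9310x+0.4560y+-0.2017z = -0.0226
Cramer: x(z) = 0.0156-0.1565z;  y(z) = -0.0176+0.1227z
into |P−centre ₁|² = l²: 1.0396z² + 0.1885z + -0.0563 = 0;  Δ = 0.2695;  z = -0.3403 or 0.1590 → z<0 root = -0.3403
x = 0.0689, y = -0.0594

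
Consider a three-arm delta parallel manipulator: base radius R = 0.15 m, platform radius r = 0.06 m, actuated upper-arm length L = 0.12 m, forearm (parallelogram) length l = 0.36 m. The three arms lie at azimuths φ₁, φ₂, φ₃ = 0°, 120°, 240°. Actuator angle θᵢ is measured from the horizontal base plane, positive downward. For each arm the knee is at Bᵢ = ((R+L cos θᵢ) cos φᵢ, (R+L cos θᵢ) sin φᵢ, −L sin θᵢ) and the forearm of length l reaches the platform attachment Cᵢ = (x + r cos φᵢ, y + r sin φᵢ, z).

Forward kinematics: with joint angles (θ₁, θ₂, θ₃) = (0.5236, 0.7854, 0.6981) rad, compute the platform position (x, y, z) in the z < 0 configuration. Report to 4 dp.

φ1=0.0°: virtual centre (0.1939, 0.0000, -0.0600), radius l
arm 2 at φ=120.0°: (R−r)+L cos θ2 = 0.1749;  S2 = (-0.0874, 0.1514, -0.0849)
φ3=240.0°: virtual centre (-0.0910, -0.1576, -0.0771), radius l
|S₂|²−|S₁|² = -0.0034;  |S₃|²−|S₁|² = -0.0022
plane₁₂: -0.5627x+0.3029y+-0.0497z = -0.0034
Cramer: x(z) = 0.0050-0.0744z;  y(z) = -0.0021+0.0258z
into |P−S₁|² = l²: 1.0062z² + 0.1480z + -0.0903 = 0;  Δ = 0.3853;  z = -0.3820 or 0.2349 → z<0 root = -0.3820
x = 0.0334, y = -0.0120

(0.0334, -0.0120, -0.3820)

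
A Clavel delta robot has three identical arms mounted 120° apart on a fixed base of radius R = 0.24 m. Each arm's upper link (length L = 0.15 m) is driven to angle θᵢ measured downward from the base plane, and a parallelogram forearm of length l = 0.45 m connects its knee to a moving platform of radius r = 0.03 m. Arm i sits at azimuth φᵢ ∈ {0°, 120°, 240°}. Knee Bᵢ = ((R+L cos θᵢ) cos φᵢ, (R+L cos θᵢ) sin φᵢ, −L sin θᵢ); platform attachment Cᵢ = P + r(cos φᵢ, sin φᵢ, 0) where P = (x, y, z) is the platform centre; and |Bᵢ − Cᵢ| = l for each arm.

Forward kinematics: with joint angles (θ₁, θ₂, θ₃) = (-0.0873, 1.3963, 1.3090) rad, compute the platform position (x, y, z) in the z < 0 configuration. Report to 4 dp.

(0.1843, -0.0119, -0.4013)

O1 = (0.3594·cos0.0°, 0.3594·sin0.0°, 0.0131) = (0.3594, 0.0000, 0.0131)
φ2=120.0°: virtual centre (-0.1180, 0.2044, -0.1477), radius l
arm 3 at φ=240.0°: e+L cos θ3 = 0.2488;  O3 = (-0.1244, -0.2155, -0.1449)
eliminate P² terms by subtracting sphere 1 from 2 and 3
[-0.9549 0.4088 -0.3216]·P = -0.0518;  [-0.9677 -0.4310 -0.3159]·P = -0.0465
det = 0.8072;  x = 0.0512+-0.3317z,  y = -0.0072+0.0118z
into |P−O₁|² = l²: 1.1102z² + 0.1782z + -0.1073 = 0;  Δ = 0.5081;  z = -0.4013 or 0.2408 → z<0 root = -0.4013
x = 0.1843, y = -0.0119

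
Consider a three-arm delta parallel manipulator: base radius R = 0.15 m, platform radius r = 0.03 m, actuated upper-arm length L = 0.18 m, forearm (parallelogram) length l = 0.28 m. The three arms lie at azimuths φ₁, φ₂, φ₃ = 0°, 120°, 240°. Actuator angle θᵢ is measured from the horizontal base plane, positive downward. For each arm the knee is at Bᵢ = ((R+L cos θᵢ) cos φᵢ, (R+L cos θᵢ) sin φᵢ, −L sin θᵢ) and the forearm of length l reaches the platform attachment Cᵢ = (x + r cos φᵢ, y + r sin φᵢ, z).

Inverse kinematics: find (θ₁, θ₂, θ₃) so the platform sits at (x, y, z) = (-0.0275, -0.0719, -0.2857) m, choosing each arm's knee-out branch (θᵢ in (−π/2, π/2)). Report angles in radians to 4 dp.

θ₁ = 1.0475, θ₂ = 1.1346, θ₃ = 0.5235

φ1=0.0° → target in arm frame (-0.0275, -0.0719)
  A=0.1475, B=-0.2857, C=(l²−L²−A²−y'²−z²)/(2L)=-0.1738
  √(A²+B²)=0.3215;  θ1 = -1.0942+2.1417 ≈ 1.0475
arm 2 (φ=120.0°): x'=-0.0485, y'=0.0598
  A=0.1685, B=-0.2857, C=(l²−L²−A²−y'²−z²)/(2L)=-0.1878
  θ2 = atan2(B,A) + arccos(C/0.3317) = 1.1346
arm 3 (φ=240.0°): x'=0.0760, y'=0.0121
  e−x'=0.0440;  (l²−L²−(e−x')²−y'²−z²)/2L = -0.1047
  √(A²+B²)=0.2891;  θ3 = -1.4180+1.9416 ≈ 0.5235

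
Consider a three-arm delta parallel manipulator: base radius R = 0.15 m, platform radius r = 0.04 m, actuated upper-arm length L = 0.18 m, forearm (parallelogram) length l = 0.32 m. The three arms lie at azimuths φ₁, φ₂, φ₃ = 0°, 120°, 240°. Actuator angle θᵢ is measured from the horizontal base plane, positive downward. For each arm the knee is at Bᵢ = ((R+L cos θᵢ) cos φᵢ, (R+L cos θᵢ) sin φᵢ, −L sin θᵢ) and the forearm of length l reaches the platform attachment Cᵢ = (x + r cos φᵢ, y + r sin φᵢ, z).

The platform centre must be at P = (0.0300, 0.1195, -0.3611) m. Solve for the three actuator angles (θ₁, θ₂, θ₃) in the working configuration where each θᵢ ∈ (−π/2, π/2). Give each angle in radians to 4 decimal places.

arm 1 (φ=0.0°): x'=0.0300, y'=0.1195
  A cos θ + B sin θ = C:  0.0800·cos θ + -0.3611·sin θ = -0.2252
  √(A²+B²)=0.3699;  θ1 = -1.3528+2.2255 ≈ 0.8727
φ2=120.0° → target in arm frame (0.0885, -0.0857)
  A=0.0215, B=-0.3611, C=(l²−L²−A²−y'²−z²)/(2L)=-0.1895
  θ2 = atan2(B,A) + arccos(C/0.3617) = 0.6107
φ3=240.0° → target in arm frame (-0.1185, -0.0338)
  A=0.2285, B=-0.3611, C=(l²−L²−A²−y'²−z²)/(2L)=-0.3159
  θ3 = atan2(B,A) + arccos(C/0.4273) = 1.3963

θ₁ = 0.8727, θ₂ = 0.6107, θ₃ = 1.3963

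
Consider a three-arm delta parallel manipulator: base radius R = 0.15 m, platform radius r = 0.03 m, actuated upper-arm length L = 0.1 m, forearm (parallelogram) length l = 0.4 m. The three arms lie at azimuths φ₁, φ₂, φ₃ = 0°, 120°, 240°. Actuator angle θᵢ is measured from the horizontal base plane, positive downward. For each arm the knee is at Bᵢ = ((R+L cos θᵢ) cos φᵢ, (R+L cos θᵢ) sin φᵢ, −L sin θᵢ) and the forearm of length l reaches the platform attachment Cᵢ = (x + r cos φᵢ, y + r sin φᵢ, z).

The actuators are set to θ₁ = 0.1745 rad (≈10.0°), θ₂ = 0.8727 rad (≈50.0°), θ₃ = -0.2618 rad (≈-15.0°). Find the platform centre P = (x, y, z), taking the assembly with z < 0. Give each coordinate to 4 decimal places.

(0.0205, -0.1142, -0.3456)

arm 1 at φ=0.0°: (R−r)+L cos θ1 = 0.2185;  O1 = (0.2185, 0.0000, -0.0174)
φ2=120.0°: virtual centre (-0.0921, 0.1596, -0.0766), radius l
arm 3 at φ=240.0°: (R−r)+L cos θ3 = 0.2166;  O3 = (-0.1083, -0.1876, 0.0259)
|O₂|²−|O₁|² = -0.0082;  |O₃|²−|O₁|² = -0.0005
plane₁₂: -0.6212x+0.3192y+-0.1185z = -0.0082
det = 0.4417;  x = 0.0073+-0.0381z,  y = -0.0115+0.2970z
into |P−O₁|² = l²: 1.0897z² + 0.0440z + -0.1150 = 0;  Δ = 0.5030;  z = -0.3456 or 0.3053 → z<0 root = -0.3456
x = 0.0205, y = -0.1142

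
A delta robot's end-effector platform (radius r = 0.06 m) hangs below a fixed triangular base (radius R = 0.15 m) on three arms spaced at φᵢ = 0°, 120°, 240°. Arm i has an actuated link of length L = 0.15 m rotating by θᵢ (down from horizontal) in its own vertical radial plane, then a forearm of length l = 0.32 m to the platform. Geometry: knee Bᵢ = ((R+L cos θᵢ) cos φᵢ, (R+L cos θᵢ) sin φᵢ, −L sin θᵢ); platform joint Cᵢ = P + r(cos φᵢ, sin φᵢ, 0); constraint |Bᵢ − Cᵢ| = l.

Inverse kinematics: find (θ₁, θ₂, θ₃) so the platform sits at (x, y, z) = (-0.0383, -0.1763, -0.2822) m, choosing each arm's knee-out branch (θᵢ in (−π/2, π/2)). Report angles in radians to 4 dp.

arm 1 (φ=0.0°): x'=-0.0383, y'=-0.1763
  A=0.1283, B=-0.2822, C=(l²−L²−A²−y'²−z²)/(2L)=-0.1576
  √(A²+B²)=0.3100;  θ1 = -1.1441+2.1041 ≈ 0.9600
φ2=120.0° → target in arm frame (-0.1335, 0.1213)
  A=0.2235, B=-0.2822, C=(l²−L²−A²−y'²−z²)/(2L)=-0.2147
  γ=atan2(-0.2822,0.2235)=-0.9009;  ψ=arccos(-0.5965)=2.2099;  θ2=γ+ψ≈1.3090
arm 3 (φ=240.0°): x'=0.1718, y'=0.0550
  e−x'=-0.0818;  (l²−L²−(e−x')²−y'²−z²)/2L = -0.0315
  γ=atan2(-0.2822,-0.0818)=-1.8530;  ψ=arccos(-0.1073)=1.6783;  θ3=γ+ψ≈-0.1748

θ₁ = 0.9600, θ₂ = 1.3090, θ₃ = -0.1748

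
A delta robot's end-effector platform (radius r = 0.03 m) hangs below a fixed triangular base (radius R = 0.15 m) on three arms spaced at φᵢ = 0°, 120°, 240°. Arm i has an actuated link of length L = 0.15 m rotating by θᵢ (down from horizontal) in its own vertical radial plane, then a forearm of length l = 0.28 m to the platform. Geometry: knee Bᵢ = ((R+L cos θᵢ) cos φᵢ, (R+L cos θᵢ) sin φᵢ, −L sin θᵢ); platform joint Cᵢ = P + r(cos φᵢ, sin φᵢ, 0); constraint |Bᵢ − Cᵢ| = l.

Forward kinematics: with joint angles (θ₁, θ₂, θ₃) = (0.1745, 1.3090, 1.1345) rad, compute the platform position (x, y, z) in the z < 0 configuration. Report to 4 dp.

arm 1 at φ=0.0°: e+L cos θ1 = 0.2677;  S1 = (0.2677, 0.0000, -0.0260)
S2 = (0.1588·cos120.0°, 0.1588·sin120.0°, -0.1449) = (-0.0794, 0.1375, -0.1449)
φ3=240.0°: virtual centre (-0.0917, -0.1588, -0.1359), radius l
subtract pairs → two planes through P
linear system: -0.6943x+0.2751y = -0.0261−-0.2377z; -0.7188x+-0.3176y = -0.0202−-0.2198z
Cramer: x(z) = 0.0332-0.3251z;  y(z) = -0.0113+0.0436z
quadratic in z: (1.1076)z²+(0.2036)z+(-0.0226)=0, √Δ=0.3761 → z ∈ {-0.2617, 0.0779}; z = -0.2617 (taking z<0)
x = 0.1182, y = -0.0227

(0.1182, -0.0227, -0.2617)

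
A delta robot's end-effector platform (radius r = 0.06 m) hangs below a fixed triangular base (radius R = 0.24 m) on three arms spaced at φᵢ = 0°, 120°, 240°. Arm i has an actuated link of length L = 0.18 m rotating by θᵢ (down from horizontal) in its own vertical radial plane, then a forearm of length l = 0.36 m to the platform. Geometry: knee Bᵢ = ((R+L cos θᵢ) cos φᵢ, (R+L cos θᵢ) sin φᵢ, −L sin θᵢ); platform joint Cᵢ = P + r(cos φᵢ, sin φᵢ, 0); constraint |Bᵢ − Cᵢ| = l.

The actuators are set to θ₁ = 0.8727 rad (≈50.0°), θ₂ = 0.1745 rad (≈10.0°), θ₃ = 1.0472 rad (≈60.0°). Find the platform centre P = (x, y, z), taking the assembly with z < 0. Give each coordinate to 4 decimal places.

(-0.0263, 0.0892, -0.2719)

arm 1 at φ=0.0°: ρ1 = 0.2957;  O1 = (0.2957, 0.0000, -0.1379)
arm 2 at φ=120.0°: ρ2 = 0.3573;  O2 = (-0.1786, 0.3094, -0.0313)
arm 3 at φ=240.0°: ρ3 = 0.2700;  O3 = (-0.1350, -0.2338, -0.1559)
|O₂|²−|O₁|² = 0.0222;  |O₃|²−|O₁|² = -0.0093
[-0.9487 0.6188 0.2133]·P = 0.0222;  [-0.8614 -0.4677 -0.0360]·P = -0.0093
Cramer: x(z) = -0.0048+0.0793z;  y(z) = 0.0285-0.2231z
into |P−O₁|² = l²: 1.0560z² + 0.2154z + -0.0195 = 0;  Δ = 0.1288;  z = -0.2719 or 0.0679 → z<0 root = -0.2719
x = -0.0263, y = 0.0892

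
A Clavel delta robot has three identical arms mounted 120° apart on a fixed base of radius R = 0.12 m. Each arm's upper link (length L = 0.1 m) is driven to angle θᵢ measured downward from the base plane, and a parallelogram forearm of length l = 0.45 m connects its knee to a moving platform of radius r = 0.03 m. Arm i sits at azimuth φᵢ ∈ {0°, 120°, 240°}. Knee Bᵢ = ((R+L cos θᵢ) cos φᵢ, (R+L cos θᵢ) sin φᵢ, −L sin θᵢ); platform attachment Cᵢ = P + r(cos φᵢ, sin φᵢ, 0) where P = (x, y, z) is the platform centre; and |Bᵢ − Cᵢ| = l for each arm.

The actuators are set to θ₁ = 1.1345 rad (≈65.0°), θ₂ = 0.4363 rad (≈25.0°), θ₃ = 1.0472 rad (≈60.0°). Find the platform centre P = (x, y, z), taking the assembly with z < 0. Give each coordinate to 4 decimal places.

(-0.0647, 0.0860, -0.4860)

φ1=0.0°: virtual centre (0.1323, 0.0000, -0.0906), radius l
φ2=120.0°: virtual centre (-0.0903, 0.1564, -0.0423), radius l
arm 3 at φ=240.0°: (R−r)+L cos θ3 = 0.1400;  centre 3 = (-0.0700, -0.1212, -0.0866)
|centre ₂|²−|centre ₁|² = 0.0087;  |centre ₃|²−|centre ₁|² = 0.0014
[-0.4451 0.3129 0.0967]·P = 0.0087;  [-0.4045 -0.2425 0.0081]·P = 0.0014
det = 0.2345;  x = -0.0109+0.1108z,  y = 0.0124+-0.1516z
into |P−centre ₁|² = l²: 1.0353z² + 0.1458z + -0.1736 = 0;  Δ = 0.7403;  z = -0.4860 or 0.3451 → z<0 root = -0.4860
x = -0.0647, y = 0.0860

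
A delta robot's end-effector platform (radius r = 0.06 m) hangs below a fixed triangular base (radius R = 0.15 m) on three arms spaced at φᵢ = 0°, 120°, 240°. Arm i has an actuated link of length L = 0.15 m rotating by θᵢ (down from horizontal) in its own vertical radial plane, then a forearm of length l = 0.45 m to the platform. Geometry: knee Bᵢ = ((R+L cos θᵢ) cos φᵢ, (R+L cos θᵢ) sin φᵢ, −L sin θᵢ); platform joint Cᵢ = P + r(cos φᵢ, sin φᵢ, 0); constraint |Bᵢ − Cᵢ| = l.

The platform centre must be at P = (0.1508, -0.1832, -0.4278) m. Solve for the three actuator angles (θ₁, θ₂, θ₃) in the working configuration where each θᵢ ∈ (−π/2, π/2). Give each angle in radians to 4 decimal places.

arm 1 (φ=0.0°): x'=0.1508, y'=-0.1832
  A cos θ + B sin θ = C:  -0.0608·cos θ + -0.4278·sin θ = -0.1342
  γ=atan2(-0.4278,-0.0608)=-1.7120;  ψ=arccos(-0.3107)=1.8867;  θ1=γ+ψ≈0.1747
φ2=120.0° → target in arm frame (-0.2341, -0.0390)
  A=0.3241, B=-0.4278, C=(l²−L²−A²−y'²−z²)/(2L)=-0.3652
  γ=atan2(-0.4278,0.3241)=-0.9225;  ψ=arccos(-0.6804)=2.3191;  θ2=γ+ψ≈1.3966
arm 3 (φ=240.0°): x'=0.0833, y'=0.2222
  e−x'=0.0067;  (l²−L²−(e−x')²−y'²−z²)/2L = -0.1748
  γ=atan2(-0.4278,0.0067)=-1.5550;  ψ=arccos(-0.4085)=1.9916;  θ3=γ+ψ≈0.4365

θ₁ = 0.1747, θ₂ = 1.3966, θ₃ = 0.4365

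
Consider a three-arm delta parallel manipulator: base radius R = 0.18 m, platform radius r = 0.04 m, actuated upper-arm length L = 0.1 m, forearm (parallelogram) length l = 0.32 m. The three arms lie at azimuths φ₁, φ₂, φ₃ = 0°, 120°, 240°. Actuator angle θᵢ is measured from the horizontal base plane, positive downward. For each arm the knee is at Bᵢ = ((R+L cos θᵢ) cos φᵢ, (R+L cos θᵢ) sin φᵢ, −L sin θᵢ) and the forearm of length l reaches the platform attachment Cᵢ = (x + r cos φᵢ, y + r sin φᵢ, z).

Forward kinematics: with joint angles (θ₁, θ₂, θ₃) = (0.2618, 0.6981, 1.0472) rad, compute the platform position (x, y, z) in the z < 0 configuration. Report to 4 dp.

arm 1 at φ=0.0°: ρ1 = 0.2366;  centre 1 = (0.2366, 0.0000, -0.0259)
arm 2 at φ=120.0°: ρ2 = 0.2166;  centre 2 = (-0.1083, 0.1876, -0.0643)
arm 3 at φ=240.0°: ρ3 = 0.1900;  centre 3 = (-0.0950, -0.1645, -0.0866)
|centre ₂|²−|centre ₁|² = -0.0056;  |centre ₃|²−|centre ₁|² = -0.0130
plane₁₂: -0.6898x+0.3752y+-0.0768z = -0.0056
Cramer: x(z) = 0.0142-0.1489z;  y(z) = 0.0111-0.0690z
into |P−centre ₁|² = l²: 1.0269z² + 0.1165z + -0.0521 = 0;  Δ = 0.2277;  z = -0.2890 or 0.1756 → z<0 root = -0.2890
x = 0.0572, y = 0.0311

(0.0572, 0.0311, -0.2890)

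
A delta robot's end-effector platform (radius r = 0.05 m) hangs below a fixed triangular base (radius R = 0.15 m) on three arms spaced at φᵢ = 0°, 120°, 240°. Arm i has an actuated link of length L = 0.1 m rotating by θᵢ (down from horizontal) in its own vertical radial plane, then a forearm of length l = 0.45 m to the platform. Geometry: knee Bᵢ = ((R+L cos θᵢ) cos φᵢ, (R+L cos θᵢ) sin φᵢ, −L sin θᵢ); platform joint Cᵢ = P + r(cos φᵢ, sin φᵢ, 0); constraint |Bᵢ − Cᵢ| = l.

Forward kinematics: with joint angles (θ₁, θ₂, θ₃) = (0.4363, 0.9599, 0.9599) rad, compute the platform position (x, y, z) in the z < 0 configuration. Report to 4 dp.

(0.0829, 0.0000, -0.4792)

centre 1 = (0.1906·cos0.0°, 0.1906·sin0.0°, -0.0423) = (0.1906, 0.0000, -0.0423)
arm 2 at φ=120.0°: e+L cos θ2 = 0.1574;  centre 2 = (-0.0787, 0.1363, -0.0819)
arm 3 at φ=240.0°: e+L cos θ3 = 0.1574;  centre 3 = (-0.0787, -0.1363, -0.0819)
|centre ₂|²−|centre ₁|² = -0.0067;  |centre ₃|²−|centre ₁|² = -0.0067
linear system: -0.5386x+0.2726y = -0.0067−-0.0793z; -0.5386x+-0.2726y = -0.0067−-0.0793z
det = 0.2936;  x = 0.0124+-0.1472z,  y = 0.0000+0.0000z
quadratic in z: (1.0217)z²+(0.1370)z+(-0.1689)=0, √Δ=0.8421 → z ∈ {-0.4792, 0.3451}; z = -0.4792 (taking z<0)
x = 0.0829, y = 0.0000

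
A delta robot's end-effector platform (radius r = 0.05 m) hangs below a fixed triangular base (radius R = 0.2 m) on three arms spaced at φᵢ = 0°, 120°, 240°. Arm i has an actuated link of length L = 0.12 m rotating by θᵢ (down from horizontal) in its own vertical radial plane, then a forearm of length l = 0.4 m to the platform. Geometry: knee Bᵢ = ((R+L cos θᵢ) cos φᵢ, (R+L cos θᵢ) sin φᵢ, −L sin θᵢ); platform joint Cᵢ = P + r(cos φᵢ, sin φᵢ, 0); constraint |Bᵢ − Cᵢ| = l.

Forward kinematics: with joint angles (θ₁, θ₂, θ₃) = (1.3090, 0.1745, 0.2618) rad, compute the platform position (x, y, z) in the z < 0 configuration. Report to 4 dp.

φ1=0.0°: virtual centre (0.1811, 0.0000, -0.1159), radius l
centre 2 = (0.2682·cos120.0°, 0.2682·sin120.0°, -0.0208) = (-0.1341, 0.2322, -0.0208)
arm 3 at φ=240.0°: ρ3 = 0.2659;  centre 3 = (-0.1330, -0.2303, -0.0311)
subtract pairs → two planes through P
linear system: -0.6303x+0.4645y = 0.0261−0.1902z; -0.6280x+-0.4606y = 0.0255−0.1697z
det = 0.5820;  x = -0.0410+0.2859z,  y = 0.0006+-0.0214z
into |P−centre ₁|² = l²: 1.0822z² + 0.1048z + -0.0973 = 0;  Δ = 0.4320;  z = -0.3521 or 0.2552 → z<0 root = -0.3521
x = -0.1417, y = 0.0082

(-0.1417, 0.0082, -0.3521)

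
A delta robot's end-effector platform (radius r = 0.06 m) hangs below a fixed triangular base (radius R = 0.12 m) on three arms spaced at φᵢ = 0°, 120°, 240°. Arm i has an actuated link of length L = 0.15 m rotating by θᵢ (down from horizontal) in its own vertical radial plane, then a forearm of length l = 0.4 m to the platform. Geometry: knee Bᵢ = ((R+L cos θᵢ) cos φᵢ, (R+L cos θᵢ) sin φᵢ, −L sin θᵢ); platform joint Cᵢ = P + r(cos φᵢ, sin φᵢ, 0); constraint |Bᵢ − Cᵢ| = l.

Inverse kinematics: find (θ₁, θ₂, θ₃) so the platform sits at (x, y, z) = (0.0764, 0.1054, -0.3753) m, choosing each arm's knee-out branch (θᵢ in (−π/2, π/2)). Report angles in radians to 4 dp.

θ₁ = 0.0874, θ₂ = 0.1747, θ₃ = 0.7855

φ1=0.0° → target in arm frame (0.0764, 0.1054)
  A=-0.0164, B=-0.3753, C=(l²−L²−A²−y'²−z²)/(2L)=-0.0491
  √(A²+B²)=0.3757;  θ1 = -1.6145+1.7019 ≈ 0.0874
arm 2 (φ=120.0°): x'=0.0531, y'=-0.1189
  A cos θ + B sin θ = C:  0.0069·cos θ + -0.3753·sin θ = -0.0584
  √(A²+B²)=0.3754;  θ2 = -1.5524+1.7271 ≈ 0.1747
arm 3 (φ=240.0°): x'=-0.1295, y'=0.0135
  e−x'=0.1895;  (l²−L²−(e−x')²−y'²−z²)/2L = -0.1314
  √(A²+B²)=0.4204;  θ3 = -1.1033+1.8888 ≈ 0.7855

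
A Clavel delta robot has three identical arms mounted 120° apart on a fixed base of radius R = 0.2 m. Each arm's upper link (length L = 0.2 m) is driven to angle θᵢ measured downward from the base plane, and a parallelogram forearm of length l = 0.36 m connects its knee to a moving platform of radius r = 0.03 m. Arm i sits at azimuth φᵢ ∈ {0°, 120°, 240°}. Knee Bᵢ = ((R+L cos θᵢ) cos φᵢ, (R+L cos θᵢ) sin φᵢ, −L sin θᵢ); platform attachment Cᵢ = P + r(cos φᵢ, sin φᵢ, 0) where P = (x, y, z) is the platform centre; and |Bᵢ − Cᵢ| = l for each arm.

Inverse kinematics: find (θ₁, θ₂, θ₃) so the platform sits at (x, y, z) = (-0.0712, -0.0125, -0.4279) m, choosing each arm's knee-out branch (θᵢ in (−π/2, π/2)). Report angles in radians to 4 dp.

rotate P by −φ1: (-0.0712, -0.0125, -0.4279)
  A cos θ + B sin θ = C:  0.2412·cos θ + -0.4279·sin θ = -0.3796
  √(A²+B²)=0.4912;  θ1 = -1.0575+2.4540 ≈ 1.3965
arm 2 (φ=120.0°): x'=0.0248, y'=0.0679
  A=0.1452, B=-0.4279, C=(l²−L²−A²−y'²−z²)/(2L)=-0.2980
  √(A²+B²)=0.4519;  θ2 = -1.2436+2.2909 ≈ 1.0473
arm 3 (φ=240.0°): x'=0.0464, y'=-0.0554
  A=0.1236, B=-0.4279, C=(l²−L²−A²−y'²−z²)/(2L)=-0.2796
  θ3 = atan2(B,A) + arccos(C/0.4454) = 0.9598

θ₁ = 1.3965, θ₂ = 1.0473, θ₃ = 0.9598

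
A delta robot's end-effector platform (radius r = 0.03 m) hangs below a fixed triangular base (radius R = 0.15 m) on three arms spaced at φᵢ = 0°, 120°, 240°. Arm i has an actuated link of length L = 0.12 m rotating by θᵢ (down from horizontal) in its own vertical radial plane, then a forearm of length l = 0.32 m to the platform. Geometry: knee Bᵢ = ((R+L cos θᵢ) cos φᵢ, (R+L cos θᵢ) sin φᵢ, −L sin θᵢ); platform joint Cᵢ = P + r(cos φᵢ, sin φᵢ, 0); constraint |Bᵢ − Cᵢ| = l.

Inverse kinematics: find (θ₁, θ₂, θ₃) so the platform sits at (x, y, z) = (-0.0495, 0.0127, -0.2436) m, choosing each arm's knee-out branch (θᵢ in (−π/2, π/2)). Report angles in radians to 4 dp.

θ₁ = 0.6112, θ₂ = -0.0001, θ₃ = 0.1747

rotate P by −φ1: (-0.0495, 0.0127, -0.2436)
  A cos θ + B sin θ = C:  0.1695·cos θ + -0.2436·sin θ = -0.0010
  γ=atan2(-0.2436,0.1695)=-0.9629;  ψ=arccos(-0.0033)=1.5741;  θ1=γ+ψ≈0.6112
φ2=120.0° → target in arm frame (0.0357, 0.0365)
  A cos θ + B sin θ = C:  0.0843·cos θ + -0.2436·sin θ = 0.0843
  θ2 = atan2(B,A) + arccos(C/0.2578) = -0.0001
φ3=240.0° → target in arm frame (0.0138, -0.0492)
  A cos θ + B sin θ = C:  0.1062·cos θ + -0.2436·sin θ = 0.0623
  γ=atan2(-0.2436,0.1062)=-1.1595;  ψ=arccos(0.2344)=1.3342;  θ3=γ+ψ≈0.1747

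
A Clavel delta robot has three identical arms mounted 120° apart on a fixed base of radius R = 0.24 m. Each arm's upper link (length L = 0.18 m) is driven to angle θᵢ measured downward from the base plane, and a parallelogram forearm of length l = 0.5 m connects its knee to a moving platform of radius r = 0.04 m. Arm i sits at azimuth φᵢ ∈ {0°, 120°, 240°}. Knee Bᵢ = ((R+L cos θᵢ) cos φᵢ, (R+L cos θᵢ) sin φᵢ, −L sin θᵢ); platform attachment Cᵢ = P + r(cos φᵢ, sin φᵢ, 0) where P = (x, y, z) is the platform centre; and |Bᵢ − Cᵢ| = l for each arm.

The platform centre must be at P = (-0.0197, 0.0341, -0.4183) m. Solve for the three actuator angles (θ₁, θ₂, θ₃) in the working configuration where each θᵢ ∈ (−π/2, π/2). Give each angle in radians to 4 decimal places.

φ1=0.0° → target in arm frame (-0.0197, 0.0341)
  A=0.2197, B=-0.4183, C=(l²−L²−A²−y'²−z²)/(2L)=-0.0189
  √(A²+B²)=0.4725;  θ1 = -1.0872+1.6108 ≈ 0.5236
rotate P by −φ2: (0.0394, 0.0000, -0.4183)
  e−x'=0.1606;  (l²−L²−(e−x')²−y'²−z²)/2L = 0.0467
  γ=atan2(-0.4183,0.1606)=-1.2042;  ψ=arccos(0.1043)=1.4663;  θ2=γ+ψ≈0.2621
rotate P by −φ3: (-0.0197, -0.0341, -0.4183)
  e−x'=0.2197;  (l²−L²−(e−x')²−y'²−z²)/2L = -0.0189
  √(A²+B²)=0.4725;  θ3 = -1.0872+1.6108 ≈ 0.5236

θ₁ = 0.5236, θ₂ = 0.2621, θ₃ = 0.5236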